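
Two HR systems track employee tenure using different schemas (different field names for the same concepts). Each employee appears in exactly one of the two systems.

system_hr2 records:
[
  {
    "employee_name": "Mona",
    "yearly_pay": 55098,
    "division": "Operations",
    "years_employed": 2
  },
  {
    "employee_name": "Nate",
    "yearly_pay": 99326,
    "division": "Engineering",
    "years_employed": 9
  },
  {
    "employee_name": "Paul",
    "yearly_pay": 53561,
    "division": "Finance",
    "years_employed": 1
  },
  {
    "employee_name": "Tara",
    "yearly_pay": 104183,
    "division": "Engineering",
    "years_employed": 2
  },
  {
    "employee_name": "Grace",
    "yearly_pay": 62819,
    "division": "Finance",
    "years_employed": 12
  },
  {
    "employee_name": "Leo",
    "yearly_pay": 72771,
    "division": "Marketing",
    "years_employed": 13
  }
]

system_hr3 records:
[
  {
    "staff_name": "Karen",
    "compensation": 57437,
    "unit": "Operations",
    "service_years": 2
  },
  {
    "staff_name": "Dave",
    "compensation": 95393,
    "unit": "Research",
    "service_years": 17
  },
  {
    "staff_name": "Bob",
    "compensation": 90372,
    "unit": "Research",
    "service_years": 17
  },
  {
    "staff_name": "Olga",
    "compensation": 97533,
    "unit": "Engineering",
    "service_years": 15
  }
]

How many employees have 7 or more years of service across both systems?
6

Reconcile schemas: "years_employed" (system_hr2) = "service_years" (system_hr3) = years of service

From system_hr2: 3 employees with >= 7 years
From system_hr3: 3 employees with >= 7 years

Total: 3 + 3 = 6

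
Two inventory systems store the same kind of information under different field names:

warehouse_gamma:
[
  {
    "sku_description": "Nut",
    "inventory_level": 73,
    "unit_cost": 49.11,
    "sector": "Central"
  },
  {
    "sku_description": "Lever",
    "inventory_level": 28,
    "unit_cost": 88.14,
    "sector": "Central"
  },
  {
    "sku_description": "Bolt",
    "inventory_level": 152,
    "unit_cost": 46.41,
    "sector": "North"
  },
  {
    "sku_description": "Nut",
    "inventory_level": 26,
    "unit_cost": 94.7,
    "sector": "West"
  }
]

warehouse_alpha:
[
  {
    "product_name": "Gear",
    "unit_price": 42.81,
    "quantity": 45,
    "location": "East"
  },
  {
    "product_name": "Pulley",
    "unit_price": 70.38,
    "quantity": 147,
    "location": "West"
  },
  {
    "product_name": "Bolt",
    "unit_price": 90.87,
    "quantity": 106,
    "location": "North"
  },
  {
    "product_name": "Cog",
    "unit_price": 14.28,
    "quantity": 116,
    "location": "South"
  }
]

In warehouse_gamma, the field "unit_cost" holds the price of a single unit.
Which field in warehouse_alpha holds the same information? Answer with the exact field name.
unit_price

In warehouse_gamma, "unit_cost" holds the price of a single unit.
The fields in warehouse_alpha are: "product_name", "unit_price", "quantity", "location".
"unit_price" is the match: the name refers to the same concept and its values are decimal currency amounts (e.g. 42.81, 70.38).
The other fields ("product_name", "quantity", "location") hold different kinds of data.

So "unit_cost" in warehouse_gamma corresponds to "unit_price" in warehouse_alpha.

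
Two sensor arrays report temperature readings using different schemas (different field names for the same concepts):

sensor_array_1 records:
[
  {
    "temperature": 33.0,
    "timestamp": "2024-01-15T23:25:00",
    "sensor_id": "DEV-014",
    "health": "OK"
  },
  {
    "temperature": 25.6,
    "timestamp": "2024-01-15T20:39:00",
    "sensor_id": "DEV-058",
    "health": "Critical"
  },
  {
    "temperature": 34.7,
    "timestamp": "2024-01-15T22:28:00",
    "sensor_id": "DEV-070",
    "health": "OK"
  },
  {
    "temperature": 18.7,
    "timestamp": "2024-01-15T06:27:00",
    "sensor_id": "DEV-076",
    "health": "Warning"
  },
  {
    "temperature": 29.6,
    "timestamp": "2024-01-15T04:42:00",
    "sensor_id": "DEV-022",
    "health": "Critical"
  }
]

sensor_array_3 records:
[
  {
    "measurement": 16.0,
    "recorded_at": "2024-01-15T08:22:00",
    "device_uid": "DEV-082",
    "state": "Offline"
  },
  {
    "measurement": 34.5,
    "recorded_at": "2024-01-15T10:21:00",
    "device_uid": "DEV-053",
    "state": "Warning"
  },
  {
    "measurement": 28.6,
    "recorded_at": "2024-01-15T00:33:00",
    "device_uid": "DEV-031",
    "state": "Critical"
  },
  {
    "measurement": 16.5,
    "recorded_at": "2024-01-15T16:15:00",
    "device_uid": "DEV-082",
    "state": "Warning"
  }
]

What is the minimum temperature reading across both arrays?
16.0

Schema mapping: "temperature" (sensor_array_1) = "measurement" (sensor_array_3) = temperature reading

Minimum in sensor_array_1: 18.7
Minimum in sensor_array_3: 16.0

Overall minimum: min(18.7, 16.0) = 16.0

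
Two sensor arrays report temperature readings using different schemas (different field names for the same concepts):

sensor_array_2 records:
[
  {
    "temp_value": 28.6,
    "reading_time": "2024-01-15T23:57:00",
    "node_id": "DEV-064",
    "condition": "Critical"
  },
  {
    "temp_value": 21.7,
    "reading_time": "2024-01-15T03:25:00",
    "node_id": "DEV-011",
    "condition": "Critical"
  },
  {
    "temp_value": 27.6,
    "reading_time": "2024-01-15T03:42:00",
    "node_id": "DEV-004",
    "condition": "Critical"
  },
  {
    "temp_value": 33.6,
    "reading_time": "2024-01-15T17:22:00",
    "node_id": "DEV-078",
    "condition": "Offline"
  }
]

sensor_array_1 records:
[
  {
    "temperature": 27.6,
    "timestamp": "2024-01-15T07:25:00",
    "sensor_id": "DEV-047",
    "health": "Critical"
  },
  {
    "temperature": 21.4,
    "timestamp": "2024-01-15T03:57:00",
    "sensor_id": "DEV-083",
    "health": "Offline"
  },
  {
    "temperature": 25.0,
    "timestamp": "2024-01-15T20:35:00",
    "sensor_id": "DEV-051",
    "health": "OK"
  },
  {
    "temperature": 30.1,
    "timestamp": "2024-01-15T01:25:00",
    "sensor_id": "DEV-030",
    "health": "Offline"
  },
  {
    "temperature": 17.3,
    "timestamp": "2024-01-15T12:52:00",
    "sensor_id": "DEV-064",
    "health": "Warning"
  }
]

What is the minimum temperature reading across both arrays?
17.3

Schema mapping: "temp_value" (sensor_array_2) = "temperature" (sensor_array_1) = temperature reading

Minimum in sensor_array_2: 21.7
Minimum in sensor_array_1: 17.3

Overall minimum: min(21.7, 17.3) = 17.3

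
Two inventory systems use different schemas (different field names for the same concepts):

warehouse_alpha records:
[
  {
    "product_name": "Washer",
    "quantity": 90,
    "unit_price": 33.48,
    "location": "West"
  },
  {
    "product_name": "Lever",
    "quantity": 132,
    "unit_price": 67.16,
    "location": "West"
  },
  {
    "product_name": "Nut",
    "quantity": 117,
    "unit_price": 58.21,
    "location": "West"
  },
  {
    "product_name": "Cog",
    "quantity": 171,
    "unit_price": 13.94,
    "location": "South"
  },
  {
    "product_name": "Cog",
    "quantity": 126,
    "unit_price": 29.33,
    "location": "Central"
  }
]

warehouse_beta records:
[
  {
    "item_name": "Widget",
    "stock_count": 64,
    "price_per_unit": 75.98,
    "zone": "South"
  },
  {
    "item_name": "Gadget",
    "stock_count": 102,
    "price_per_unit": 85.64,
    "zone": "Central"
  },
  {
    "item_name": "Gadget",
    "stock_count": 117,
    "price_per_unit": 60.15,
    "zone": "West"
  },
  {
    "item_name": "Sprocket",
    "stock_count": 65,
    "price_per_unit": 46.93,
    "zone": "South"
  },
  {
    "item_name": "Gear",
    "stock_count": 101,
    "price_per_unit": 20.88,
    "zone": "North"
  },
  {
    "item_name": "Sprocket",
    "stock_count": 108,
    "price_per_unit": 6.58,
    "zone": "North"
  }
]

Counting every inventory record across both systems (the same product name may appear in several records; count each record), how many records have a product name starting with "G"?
3

Schema mapping: "product_name" (warehouse_alpha) = "item_name" (warehouse_beta) = product name

Records with product name starting with "G" in warehouse_alpha: 0
Records with product name starting with "G" in warehouse_beta: 3

Total: 0 + 3 = 3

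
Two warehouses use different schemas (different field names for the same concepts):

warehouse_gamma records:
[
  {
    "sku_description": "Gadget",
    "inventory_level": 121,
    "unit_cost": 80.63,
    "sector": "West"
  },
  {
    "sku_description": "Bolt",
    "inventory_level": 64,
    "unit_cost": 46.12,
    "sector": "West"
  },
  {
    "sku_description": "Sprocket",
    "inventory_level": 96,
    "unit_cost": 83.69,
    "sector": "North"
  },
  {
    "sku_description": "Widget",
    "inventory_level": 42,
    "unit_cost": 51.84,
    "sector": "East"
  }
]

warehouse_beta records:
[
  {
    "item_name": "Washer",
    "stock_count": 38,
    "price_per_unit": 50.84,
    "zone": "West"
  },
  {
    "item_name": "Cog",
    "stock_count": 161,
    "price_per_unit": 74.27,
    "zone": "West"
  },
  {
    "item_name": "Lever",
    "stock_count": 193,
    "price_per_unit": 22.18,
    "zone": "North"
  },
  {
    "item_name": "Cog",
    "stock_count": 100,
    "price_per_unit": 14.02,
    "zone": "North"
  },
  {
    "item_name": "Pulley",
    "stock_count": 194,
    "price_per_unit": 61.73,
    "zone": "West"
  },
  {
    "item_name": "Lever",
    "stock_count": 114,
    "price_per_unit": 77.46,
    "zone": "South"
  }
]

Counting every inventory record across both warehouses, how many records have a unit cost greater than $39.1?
8

Schema mapping: "unit_cost" (warehouse_gamma) = "price_per_unit" (warehouse_beta) = unit cost

Records > $39.1 in warehouse_gamma: 4
Records > $39.1 in warehouse_beta: 4

Total count: 4 + 4 = 8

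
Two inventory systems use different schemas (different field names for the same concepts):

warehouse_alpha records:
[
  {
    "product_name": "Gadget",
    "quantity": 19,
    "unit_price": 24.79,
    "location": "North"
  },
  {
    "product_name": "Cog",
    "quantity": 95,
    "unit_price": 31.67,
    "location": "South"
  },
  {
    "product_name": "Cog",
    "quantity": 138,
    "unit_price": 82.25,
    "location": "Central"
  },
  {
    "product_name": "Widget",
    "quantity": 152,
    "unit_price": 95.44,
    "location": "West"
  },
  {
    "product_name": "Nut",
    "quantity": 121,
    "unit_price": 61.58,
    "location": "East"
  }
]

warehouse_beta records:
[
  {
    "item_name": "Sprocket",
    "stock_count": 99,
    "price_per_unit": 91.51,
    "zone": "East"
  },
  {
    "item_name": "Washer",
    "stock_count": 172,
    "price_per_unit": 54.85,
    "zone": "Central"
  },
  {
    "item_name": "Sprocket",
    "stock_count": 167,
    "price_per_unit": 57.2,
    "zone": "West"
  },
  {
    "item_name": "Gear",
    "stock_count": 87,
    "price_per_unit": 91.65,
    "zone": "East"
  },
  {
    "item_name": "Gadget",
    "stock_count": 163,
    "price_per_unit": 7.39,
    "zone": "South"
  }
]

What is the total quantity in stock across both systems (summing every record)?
1213

To reconcile these schemas, identify the field holding the quantity in stock in each system:
1. In warehouse_alpha it is "quantity"
2. In warehouse_beta it is "stock_count"

From warehouse_alpha: 19 + 95 + 138 + 152 + 121 = 525
From warehouse_beta: 99 + 172 + 167 + 87 + 163 = 688

Total: 525 + 688 = 1213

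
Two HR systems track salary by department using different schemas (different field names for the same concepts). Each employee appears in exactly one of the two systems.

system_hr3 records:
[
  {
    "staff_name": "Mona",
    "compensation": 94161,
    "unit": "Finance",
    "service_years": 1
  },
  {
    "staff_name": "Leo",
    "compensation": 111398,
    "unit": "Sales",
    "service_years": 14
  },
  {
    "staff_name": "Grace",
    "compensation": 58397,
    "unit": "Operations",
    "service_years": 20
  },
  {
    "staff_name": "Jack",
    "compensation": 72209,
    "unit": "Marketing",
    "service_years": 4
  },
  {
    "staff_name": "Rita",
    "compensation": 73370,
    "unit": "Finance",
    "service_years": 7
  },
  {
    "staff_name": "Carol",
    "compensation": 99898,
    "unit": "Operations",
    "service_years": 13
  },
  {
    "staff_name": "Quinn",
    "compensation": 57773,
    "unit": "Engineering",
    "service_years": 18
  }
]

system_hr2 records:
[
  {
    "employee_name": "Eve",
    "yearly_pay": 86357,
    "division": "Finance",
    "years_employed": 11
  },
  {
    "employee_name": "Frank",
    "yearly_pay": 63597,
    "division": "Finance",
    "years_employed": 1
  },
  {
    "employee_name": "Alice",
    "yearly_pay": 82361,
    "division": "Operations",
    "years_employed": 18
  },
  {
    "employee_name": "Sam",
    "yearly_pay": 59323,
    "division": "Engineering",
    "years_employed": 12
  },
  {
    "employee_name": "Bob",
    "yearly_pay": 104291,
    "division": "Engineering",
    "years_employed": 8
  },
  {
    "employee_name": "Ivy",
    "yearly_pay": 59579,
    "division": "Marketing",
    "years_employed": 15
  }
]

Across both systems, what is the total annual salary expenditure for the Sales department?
111398

Schema mappings:
- "unit" (system_hr3) = "division" (system_hr2) = department
- "compensation" (system_hr3) = "yearly_pay" (system_hr2) = salary

Sales salaries from system_hr3: 111398
Sales salaries from system_hr2: 0

Total: 111398 + 0 = 111398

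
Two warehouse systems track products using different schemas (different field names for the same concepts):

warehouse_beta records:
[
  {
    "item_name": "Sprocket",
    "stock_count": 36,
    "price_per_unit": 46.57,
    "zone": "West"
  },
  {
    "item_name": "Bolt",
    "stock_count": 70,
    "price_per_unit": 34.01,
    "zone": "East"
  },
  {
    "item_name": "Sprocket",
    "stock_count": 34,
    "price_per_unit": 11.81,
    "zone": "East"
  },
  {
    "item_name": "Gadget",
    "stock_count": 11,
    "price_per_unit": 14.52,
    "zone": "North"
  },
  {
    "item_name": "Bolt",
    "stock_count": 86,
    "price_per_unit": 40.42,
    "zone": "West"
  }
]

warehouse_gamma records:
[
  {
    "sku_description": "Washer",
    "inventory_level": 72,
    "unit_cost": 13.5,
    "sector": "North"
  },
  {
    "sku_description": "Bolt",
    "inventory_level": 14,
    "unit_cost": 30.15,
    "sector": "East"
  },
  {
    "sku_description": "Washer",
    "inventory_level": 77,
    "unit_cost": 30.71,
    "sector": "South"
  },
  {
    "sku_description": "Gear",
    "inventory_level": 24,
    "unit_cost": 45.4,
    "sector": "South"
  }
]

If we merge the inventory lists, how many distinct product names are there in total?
5

Schema mapping: "item_name" (warehouse_beta) = "sku_description" (warehouse_gamma) = product name

Products in warehouse_beta: ['Bolt', 'Gadget', 'Sprocket']
Products in warehouse_gamma: ['Bolt', 'Gear', 'Washer']

Union (unique products): ['Bolt', 'Gadget', 'Gear', 'Sprocket', 'Washer']
Count: 5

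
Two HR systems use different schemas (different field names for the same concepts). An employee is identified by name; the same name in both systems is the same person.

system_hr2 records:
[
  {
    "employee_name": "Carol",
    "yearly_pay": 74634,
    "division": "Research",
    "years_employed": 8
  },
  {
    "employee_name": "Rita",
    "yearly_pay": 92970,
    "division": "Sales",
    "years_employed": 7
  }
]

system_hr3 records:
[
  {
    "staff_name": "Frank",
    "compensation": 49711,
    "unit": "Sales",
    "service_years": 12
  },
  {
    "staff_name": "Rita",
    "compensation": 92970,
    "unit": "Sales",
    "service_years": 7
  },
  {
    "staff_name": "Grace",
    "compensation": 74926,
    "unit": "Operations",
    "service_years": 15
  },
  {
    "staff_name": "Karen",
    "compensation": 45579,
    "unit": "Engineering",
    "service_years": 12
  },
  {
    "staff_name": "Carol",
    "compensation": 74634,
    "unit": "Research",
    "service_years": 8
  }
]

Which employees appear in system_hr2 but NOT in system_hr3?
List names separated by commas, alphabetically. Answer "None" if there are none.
None

Schema mapping: "employee_name" (system_hr2) = "staff_name" (system_hr3) = employee name

Names in system_hr2: ['Carol', 'Rita']
Names in system_hr3: ['Carol', 'Frank', 'Grace', 'Karen', 'Rita']

In system_hr2 but not system_hr3: None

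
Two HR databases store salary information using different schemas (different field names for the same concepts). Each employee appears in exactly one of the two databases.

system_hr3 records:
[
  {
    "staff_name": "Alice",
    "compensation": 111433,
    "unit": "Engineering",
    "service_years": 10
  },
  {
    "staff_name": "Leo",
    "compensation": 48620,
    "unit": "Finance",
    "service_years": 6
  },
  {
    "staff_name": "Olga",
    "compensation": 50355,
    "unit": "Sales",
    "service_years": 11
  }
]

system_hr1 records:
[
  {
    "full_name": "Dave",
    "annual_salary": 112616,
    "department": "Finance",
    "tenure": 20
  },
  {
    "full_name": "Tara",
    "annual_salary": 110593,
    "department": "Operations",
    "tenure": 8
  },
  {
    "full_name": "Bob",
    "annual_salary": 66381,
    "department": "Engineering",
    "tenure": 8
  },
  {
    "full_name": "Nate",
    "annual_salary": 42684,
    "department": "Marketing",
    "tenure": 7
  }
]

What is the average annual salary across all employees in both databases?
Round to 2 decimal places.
77526.00

Schema mapping: "compensation" (system_hr3) = "annual_salary" (system_hr1) = annual salary

All salaries: [111433, 48620, 50355, 112616, 110593, 66381, 42684]
Sum: 542682
Count: 7
Average: 542682 / 7 = 77526.00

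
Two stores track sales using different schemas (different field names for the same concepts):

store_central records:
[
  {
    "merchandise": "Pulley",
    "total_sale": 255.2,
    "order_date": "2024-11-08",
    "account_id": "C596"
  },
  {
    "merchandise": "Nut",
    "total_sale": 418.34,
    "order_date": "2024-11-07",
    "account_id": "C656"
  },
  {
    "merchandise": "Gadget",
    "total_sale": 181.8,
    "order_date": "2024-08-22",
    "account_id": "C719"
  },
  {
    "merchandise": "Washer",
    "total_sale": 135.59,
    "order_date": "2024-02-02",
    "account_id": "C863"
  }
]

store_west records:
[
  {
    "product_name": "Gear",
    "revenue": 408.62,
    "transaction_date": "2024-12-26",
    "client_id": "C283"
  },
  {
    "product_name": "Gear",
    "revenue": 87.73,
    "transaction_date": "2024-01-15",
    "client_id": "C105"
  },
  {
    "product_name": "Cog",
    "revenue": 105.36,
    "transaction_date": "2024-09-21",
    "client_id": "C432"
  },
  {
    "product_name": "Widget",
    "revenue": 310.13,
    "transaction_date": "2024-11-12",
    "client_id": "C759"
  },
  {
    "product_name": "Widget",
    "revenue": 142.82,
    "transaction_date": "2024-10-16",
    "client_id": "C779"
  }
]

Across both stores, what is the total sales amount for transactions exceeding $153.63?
1574.09

Schema mapping: "total_sale" (store_central) = "revenue" (store_west) = sale amount

Sum of sales > $153.63 in store_central: 855.34
Sum of sales > $153.63 in store_west: 718.75

Total: 855.34 + 718.75 = 1574.09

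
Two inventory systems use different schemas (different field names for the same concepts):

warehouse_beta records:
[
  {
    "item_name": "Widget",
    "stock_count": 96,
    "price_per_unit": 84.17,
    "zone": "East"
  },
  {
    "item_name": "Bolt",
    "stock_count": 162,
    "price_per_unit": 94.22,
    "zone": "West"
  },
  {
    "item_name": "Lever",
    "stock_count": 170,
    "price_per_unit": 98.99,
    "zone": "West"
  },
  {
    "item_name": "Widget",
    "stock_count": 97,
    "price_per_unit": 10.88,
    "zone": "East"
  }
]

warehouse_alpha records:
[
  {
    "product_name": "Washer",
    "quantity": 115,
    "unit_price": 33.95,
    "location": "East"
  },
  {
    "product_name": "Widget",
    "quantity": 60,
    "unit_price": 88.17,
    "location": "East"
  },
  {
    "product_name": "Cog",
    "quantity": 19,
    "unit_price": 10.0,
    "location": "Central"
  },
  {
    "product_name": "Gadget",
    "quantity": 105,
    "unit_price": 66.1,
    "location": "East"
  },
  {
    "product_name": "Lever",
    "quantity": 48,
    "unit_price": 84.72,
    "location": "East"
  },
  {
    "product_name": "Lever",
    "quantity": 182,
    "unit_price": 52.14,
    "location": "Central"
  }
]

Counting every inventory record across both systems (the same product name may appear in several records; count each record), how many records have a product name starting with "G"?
1

Schema mapping: "item_name" (warehouse_beta) = "product_name" (warehouse_alpha) = product name

Records with product name starting with "G" in warehouse_beta: 0
Records with product name starting with "G" in warehouse_alpha: 1

Total: 0 + 1 = 1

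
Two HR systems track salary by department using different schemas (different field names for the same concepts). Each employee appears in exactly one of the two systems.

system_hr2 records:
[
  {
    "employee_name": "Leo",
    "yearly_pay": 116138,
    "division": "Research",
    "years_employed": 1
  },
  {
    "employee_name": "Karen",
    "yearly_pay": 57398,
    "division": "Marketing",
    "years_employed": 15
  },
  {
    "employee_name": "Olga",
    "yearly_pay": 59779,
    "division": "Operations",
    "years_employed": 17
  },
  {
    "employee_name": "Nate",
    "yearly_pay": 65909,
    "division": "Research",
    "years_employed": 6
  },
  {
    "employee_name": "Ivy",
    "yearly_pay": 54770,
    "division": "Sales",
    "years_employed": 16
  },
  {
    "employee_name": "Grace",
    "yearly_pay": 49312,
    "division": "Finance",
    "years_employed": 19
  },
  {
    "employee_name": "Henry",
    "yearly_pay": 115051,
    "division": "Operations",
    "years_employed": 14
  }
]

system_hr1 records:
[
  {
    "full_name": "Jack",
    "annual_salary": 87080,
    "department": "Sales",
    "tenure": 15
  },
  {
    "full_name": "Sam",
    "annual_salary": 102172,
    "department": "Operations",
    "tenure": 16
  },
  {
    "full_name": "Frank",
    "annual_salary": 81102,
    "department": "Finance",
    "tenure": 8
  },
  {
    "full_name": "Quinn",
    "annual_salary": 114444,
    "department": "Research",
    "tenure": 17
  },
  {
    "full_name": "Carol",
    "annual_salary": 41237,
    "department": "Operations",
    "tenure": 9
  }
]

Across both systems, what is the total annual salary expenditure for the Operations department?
318239

Schema mappings:
- "division" (system_hr2) = "department" (system_hr1) = department
- "yearly_pay" (system_hr2) = "annual_salary" (system_hr1) = salary

Operations salaries from system_hr2: 174830
Operations salaries from system_hr1: 143409

Total: 174830 + 143409 = 318239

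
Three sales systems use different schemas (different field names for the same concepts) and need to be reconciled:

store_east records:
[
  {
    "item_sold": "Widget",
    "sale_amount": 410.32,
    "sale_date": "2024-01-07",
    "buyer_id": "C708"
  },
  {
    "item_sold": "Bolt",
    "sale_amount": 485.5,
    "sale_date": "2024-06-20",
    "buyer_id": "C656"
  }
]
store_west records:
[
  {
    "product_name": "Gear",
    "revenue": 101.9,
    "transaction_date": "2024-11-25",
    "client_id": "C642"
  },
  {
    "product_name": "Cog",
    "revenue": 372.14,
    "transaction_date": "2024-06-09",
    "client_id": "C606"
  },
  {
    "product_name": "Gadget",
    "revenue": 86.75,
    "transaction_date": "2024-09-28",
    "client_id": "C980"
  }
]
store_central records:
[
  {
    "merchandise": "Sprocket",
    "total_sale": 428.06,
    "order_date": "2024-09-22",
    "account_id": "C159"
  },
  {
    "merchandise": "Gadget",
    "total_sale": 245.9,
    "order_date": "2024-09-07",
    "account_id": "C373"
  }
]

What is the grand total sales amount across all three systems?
2130.57

Schema reconciliation - all amount fields map to sale amount:

store_east (sale_amount): 895.82
store_west (revenue): 560.79
store_central (total_sale): 673.96

Grand total: 2130.57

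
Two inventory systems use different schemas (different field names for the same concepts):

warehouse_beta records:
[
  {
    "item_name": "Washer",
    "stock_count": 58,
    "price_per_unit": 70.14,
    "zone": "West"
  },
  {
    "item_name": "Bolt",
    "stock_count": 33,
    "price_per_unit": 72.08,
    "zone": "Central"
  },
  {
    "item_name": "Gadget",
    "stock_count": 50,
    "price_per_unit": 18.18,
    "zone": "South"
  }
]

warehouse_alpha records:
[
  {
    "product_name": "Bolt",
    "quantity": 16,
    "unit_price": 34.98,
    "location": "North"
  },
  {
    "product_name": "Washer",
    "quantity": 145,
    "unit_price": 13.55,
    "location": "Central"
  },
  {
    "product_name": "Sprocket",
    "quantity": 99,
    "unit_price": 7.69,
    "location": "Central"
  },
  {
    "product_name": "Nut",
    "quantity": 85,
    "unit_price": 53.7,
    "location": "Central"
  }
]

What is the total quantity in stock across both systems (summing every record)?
486

To reconcile these schemas, identify the field holding the quantity in stock in each system:
1. In warehouse_beta it is "stock_count"
2. In warehouse_alpha it is "quantity"

From warehouse_beta: 58 + 33 + 50 = 141
From warehouse_alpha: 16 + 145 + 99 + 85 = 345

Total: 141 + 345 = 486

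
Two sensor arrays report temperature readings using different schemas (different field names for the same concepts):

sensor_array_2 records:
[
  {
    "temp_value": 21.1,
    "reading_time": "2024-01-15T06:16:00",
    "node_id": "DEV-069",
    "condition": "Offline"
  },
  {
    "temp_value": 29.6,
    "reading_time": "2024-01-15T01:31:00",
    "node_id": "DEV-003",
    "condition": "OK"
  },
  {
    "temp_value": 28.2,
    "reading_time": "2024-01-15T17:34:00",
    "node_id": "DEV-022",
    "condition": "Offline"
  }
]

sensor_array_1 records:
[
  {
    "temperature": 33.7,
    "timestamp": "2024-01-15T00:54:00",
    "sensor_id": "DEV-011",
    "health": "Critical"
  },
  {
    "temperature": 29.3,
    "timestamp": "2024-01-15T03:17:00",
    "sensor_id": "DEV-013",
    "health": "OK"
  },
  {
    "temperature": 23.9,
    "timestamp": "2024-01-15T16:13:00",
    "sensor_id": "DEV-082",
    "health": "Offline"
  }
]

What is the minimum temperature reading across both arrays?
21.1

Schema mapping: "temp_value" (sensor_array_2) = "temperature" (sensor_array_1) = temperature reading

Minimum in sensor_array_2: 21.1
Minimum in sensor_array_1: 23.9

Overall minimum: min(21.1, 23.9) = 21.1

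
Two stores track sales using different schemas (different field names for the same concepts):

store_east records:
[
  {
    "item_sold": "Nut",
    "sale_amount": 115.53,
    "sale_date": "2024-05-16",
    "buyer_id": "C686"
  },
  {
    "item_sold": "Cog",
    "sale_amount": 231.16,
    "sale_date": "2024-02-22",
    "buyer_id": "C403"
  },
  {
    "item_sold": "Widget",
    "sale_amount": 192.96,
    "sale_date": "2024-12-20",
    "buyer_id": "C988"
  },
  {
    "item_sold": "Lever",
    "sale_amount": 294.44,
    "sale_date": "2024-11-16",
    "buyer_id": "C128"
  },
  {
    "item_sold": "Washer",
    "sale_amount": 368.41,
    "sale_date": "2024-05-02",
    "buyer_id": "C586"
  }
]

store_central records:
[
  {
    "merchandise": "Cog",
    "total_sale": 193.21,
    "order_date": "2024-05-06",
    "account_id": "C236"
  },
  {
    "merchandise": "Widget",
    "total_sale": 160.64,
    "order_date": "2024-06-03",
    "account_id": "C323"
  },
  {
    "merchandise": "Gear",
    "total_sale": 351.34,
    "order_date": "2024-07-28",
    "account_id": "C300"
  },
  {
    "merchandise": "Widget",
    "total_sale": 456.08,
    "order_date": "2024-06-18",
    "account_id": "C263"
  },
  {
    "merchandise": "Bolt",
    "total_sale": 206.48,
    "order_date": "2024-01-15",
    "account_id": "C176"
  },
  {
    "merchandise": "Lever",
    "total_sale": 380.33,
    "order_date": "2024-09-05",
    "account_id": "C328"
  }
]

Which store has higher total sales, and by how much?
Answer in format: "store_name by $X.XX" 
store_central by $545.58

Schema mapping: "sale_amount" (store_east) = "total_sale" (store_central) = sale amount

Total for store_east: 1202.50
Total for store_central: 1748.08

Difference: |1202.50 - 1748.08| = 545.58
store_central has higher sales by $545.58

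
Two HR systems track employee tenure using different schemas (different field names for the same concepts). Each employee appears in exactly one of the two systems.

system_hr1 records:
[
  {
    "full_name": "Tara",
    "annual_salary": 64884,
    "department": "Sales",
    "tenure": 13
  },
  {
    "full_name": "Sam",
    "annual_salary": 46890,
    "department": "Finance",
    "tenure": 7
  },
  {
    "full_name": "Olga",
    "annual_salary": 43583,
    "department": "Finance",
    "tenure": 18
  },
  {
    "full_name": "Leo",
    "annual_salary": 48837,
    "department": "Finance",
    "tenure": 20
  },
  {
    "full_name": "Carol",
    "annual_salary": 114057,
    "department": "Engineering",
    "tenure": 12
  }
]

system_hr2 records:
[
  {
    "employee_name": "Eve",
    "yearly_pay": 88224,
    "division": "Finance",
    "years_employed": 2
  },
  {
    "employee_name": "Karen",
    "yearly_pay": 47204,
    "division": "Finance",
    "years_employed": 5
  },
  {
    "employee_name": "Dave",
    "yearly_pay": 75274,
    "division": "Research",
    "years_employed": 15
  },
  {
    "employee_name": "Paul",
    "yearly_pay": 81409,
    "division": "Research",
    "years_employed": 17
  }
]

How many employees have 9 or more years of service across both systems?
6

Reconcile schemas: "tenure" (system_hr1) = "years_employed" (system_hr2) = years of service

From system_hr1: 4 employees with >= 9 years
From system_hr2: 2 employees with >= 9 years

Total: 4 + 2 = 6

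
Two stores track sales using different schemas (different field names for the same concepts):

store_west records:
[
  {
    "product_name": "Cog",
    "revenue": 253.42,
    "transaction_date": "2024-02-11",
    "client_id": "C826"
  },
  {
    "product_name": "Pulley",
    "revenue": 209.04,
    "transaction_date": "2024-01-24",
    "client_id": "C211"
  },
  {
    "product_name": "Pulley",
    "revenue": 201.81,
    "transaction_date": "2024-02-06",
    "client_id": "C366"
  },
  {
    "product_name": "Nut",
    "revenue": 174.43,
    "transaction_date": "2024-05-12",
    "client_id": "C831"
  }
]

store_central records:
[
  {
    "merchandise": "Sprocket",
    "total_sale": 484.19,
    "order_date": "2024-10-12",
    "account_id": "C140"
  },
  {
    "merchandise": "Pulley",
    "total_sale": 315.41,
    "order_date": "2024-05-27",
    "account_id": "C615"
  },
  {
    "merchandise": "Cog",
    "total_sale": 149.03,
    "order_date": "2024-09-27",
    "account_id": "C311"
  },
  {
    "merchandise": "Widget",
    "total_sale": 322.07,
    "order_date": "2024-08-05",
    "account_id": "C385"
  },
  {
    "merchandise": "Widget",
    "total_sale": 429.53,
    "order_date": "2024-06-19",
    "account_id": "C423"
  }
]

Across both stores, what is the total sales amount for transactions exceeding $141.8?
2538.93

Schema mapping: "revenue" (store_west) = "total_sale" (store_central) = sale amount

Sum of sales > $141.8 in store_west: 838.7
Sum of sales > $141.8 in store_central: 1700.23

Total: 838.7 + 1700.23 = 2538.93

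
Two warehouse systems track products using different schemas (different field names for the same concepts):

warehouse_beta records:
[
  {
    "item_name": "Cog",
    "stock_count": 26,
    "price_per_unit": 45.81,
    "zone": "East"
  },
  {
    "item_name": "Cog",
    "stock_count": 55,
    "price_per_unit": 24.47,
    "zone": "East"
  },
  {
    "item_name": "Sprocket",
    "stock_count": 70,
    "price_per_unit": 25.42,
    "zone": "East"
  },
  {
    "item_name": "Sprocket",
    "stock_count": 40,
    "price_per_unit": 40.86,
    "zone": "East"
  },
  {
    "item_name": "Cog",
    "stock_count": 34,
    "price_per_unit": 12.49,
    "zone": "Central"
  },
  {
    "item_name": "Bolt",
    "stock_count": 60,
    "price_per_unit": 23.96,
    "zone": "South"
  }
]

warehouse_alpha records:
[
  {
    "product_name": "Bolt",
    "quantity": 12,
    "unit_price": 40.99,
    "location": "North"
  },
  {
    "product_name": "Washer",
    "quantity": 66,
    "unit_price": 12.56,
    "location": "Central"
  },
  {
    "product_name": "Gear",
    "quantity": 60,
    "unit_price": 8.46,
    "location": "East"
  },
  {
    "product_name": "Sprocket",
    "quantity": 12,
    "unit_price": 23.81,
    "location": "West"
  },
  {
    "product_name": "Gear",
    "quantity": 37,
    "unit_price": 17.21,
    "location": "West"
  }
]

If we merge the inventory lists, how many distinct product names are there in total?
5

Schema mapping: "item_name" (warehouse_beta) = "product_name" (warehouse_alpha) = product name

Products in warehouse_beta: ['Bolt', 'Cog', 'Sprocket']
Products in warehouse_alpha: ['Bolt', 'Gear', 'Sprocket', 'Washer']

Union (unique products): ['Bolt', 'Cog', 'Gear', 'Sprocket', 'Washer']
Count: 5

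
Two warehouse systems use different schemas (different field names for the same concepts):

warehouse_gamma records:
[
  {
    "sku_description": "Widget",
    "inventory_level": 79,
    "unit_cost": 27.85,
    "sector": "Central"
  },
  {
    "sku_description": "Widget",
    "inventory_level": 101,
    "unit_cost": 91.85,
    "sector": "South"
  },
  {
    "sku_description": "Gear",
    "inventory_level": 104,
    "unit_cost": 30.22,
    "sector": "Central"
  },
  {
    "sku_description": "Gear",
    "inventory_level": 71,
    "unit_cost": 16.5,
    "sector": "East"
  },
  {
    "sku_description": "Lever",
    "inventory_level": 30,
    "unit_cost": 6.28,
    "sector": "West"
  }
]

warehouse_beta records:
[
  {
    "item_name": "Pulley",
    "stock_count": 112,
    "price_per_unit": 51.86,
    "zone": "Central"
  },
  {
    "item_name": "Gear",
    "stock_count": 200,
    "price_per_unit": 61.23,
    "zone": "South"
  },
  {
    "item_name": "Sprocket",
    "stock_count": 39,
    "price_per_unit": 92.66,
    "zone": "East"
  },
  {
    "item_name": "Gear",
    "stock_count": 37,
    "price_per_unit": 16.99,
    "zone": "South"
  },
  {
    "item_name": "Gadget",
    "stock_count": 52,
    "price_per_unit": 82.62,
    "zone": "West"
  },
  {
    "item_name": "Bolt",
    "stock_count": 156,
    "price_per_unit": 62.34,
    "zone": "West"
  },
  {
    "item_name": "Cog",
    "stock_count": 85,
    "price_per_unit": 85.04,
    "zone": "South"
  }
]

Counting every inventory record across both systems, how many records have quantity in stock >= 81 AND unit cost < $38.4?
1

Schema mappings:
- "inventory_level" (warehouse_gamma) = "stock_count" (warehouse_beta) = quantity
- "unit_cost" (warehouse_gamma) = "price_per_unit" (warehouse_beta) = unit cost

Records meeting both conditions in warehouse_gamma: 1
Records meeting both conditions in warehouse_beta: 0

Total: 1 + 0 = 1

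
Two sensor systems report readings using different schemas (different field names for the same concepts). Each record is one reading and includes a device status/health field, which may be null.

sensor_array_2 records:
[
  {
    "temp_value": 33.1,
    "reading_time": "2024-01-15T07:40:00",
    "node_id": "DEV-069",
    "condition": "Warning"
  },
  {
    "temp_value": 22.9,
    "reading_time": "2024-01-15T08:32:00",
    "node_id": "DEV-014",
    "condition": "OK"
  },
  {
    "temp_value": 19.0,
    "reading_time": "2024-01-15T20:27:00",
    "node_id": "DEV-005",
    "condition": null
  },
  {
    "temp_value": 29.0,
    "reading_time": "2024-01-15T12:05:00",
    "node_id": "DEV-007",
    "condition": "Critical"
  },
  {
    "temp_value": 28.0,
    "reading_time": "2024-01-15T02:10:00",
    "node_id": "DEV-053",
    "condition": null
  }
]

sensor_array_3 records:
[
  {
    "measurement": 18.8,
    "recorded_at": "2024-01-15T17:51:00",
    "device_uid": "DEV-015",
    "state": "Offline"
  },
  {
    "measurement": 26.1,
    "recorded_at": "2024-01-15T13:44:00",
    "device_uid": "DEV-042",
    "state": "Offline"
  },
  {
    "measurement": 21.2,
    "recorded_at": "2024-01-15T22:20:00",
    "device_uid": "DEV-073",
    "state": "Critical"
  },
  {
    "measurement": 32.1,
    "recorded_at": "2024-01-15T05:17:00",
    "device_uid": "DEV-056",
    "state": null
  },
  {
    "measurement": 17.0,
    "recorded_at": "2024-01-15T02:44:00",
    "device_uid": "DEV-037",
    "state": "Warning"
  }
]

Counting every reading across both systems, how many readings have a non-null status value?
7

Schema mapping: "condition" (sensor_array_2) = "state" (sensor_array_3) = status

Non-null in sensor_array_2: 3
Non-null in sensor_array_3: 4

Total non-null: 3 + 4 = 7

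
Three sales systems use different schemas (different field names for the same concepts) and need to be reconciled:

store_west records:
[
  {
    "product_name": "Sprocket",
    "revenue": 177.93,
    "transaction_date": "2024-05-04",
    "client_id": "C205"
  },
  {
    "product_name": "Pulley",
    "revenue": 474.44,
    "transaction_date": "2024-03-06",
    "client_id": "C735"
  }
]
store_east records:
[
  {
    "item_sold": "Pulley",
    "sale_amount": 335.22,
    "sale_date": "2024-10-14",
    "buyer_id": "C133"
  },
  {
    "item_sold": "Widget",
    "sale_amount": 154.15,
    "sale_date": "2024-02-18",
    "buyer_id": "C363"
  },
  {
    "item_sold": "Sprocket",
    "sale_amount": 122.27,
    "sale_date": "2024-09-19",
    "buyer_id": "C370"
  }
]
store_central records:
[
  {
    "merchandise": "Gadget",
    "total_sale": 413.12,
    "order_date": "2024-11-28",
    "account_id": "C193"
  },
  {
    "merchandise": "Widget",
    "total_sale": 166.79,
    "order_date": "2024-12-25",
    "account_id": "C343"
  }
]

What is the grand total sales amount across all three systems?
1843.92

Schema reconciliation - all amount fields map to sale amount:

store_west (revenue): 652.37
store_east (sale_amount): 611.64
store_central (total_sale): 579.91

Grand total: 1843.92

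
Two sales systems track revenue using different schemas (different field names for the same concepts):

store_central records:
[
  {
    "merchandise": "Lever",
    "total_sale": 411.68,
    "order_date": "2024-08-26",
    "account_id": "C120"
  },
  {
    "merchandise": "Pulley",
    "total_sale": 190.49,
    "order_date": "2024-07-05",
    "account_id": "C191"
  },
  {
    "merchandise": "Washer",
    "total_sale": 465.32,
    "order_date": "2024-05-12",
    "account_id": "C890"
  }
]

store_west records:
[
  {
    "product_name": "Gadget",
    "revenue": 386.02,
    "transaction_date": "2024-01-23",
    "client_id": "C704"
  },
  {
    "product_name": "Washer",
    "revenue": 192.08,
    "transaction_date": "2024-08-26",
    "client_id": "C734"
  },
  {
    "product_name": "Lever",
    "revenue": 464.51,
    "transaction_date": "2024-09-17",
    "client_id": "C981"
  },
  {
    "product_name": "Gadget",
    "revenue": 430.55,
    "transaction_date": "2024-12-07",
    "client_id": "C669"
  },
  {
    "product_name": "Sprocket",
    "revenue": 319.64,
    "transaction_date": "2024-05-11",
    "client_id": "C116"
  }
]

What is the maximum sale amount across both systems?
465.32

Reconcile: "total_sale" (store_central) = "revenue" (store_west) = sale amount

Maximum in store_central: 465.32
Maximum in store_west: 464.51

Overall maximum: max(465.32, 464.51) = 465.32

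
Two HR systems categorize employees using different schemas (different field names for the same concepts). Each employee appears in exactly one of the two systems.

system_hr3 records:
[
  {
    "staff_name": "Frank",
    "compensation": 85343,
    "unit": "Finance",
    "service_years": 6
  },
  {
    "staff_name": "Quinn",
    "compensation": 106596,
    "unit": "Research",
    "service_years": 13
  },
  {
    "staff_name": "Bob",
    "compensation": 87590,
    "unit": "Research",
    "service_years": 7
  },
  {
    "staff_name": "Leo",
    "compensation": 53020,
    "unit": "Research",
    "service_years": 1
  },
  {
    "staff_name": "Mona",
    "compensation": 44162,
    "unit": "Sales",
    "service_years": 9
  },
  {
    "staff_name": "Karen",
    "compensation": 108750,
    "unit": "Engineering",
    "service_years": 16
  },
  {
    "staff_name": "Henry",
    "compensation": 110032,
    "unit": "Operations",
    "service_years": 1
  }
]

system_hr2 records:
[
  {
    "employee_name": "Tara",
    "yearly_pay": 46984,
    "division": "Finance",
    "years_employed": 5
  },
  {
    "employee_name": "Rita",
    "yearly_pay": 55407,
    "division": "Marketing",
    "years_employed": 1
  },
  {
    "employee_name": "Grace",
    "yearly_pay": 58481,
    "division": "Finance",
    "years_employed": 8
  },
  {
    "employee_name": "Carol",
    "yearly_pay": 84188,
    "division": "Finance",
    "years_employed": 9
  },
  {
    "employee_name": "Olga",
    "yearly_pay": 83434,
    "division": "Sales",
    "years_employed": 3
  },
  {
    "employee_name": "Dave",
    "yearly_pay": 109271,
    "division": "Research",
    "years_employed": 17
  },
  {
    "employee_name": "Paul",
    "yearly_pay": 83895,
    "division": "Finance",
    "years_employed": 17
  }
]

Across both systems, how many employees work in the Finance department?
5

Schema mapping: "unit" (system_hr3) = "division" (system_hr2) = department

Finance employees in system_hr3: 1
Finance employees in system_hr2: 4

Total in Finance: 1 + 4 = 5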